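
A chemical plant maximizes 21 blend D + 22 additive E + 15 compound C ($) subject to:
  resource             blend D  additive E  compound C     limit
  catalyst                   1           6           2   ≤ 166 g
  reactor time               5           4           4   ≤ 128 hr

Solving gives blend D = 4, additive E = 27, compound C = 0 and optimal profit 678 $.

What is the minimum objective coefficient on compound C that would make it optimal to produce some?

At the optimum: catalyst uses 166 of 166 (binding); reactor time uses 128 of 128 (binding).
Dual feasibility on the basic columns requires 1·y_catalyst + 5·y_reactor time = 21, 6·y_catalyst + 4·y_reactor time = 22.
This yields shadow prices y_catalyst = 1, y_reactor time = 4.
compound C enters the basis when its profit ≥ yᵀa₃ = 1·2 + 4·4 = 18.

18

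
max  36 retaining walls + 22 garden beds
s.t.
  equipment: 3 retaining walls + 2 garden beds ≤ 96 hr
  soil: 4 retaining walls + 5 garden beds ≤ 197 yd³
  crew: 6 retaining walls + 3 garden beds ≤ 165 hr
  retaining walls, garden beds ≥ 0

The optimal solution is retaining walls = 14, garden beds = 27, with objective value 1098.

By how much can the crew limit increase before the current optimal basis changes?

Binding constraints: equipment, crew. The basis is B = [[3,2],[6,3]] with det -3.
Per unit increase in crew, x* moves by d = (0.6667, -1).
The basis stays optimal until garden beds reaches 0; allowable increase = 27 hr.

27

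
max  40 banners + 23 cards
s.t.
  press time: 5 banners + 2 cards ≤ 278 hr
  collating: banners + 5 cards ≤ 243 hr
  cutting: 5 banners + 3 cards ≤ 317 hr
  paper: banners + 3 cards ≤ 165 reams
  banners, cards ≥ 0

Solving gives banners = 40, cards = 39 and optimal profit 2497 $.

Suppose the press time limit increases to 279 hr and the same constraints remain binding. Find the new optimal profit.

2498

Binding: press time and cutting. Non-binding: collating (8 unused), paper (8 unused).
By complementary slackness, y = 0 for the non-binding constraints.
Dual feasibility on the basic columns requires 5·y_press time + 5·y_cutting = 40, 2·y_press time + 3·y_cutting = 23.
→ y_press time = 1 and y_cutting = 7.
Δz = y_press time·Δb = 1 × (1) = 1, so new z* = 2497 + 1 = 2498.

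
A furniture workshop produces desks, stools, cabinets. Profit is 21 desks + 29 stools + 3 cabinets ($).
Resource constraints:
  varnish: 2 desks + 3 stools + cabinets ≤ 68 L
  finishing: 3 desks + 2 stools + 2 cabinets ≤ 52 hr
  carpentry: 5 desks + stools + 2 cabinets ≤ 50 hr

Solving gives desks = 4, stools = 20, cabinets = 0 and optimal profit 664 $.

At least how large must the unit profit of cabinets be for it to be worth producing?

At the optimum: varnish uses 68 of 68 (binding); finishing uses 52 of 52 (binding); carpentry uses 40 of 50 (slack = 10).
Slack constraints have shadow price 0 (complementary slackness).
Dual feasibility on the basic columns requires 2·y_varnish + 3·y_finishing = 21, 3·y_varnish + 2·y_finishing = 29.
This yields shadow prices y_varnish = 9, y_finishing = 1.
cabinets enters the basis when its profit ≥ yᵀa₃ = 9·1 + 1·2 = 11.

11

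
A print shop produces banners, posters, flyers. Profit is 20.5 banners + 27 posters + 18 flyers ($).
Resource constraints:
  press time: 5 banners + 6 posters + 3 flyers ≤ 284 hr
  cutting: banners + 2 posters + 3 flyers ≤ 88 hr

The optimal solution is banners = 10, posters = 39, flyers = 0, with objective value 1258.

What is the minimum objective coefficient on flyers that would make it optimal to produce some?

At the optimum: press time uses 284 of 284 (binding); cutting uses 88 of 88 (binding).
The binding rows give the dual system: 5·y_press time + 1·y_cutting = 20.5 and 6·y_press time + 2·y_cutting = 27.
→ y_press time = 3.5 and y_cutting = 3.
flyers enters the basis when its profit ≥ yᵀa₃ = 3.5·3 + 3·3 = 19.5.

19.5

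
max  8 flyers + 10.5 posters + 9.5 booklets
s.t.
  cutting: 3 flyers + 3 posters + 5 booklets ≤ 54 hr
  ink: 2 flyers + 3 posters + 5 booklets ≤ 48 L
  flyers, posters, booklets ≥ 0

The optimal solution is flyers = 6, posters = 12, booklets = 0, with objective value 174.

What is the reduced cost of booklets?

-8

Check each constraint at x*: cutting 54/54 (tight); ink 48/48 (tight).
From A_Bᵀ y = c: 3·y_cutting + 2·y_ink = 8; 3·y_cutting + 3·y_ink = 10.5.
This yields shadow prices y_cutting = 1, y_ink = 2.5.
Reduced cost of booklets: c₃ − yᵀa₃ = 9.5 − (1·5 + 2.5·5) = 9.5 − 17.5 = -8.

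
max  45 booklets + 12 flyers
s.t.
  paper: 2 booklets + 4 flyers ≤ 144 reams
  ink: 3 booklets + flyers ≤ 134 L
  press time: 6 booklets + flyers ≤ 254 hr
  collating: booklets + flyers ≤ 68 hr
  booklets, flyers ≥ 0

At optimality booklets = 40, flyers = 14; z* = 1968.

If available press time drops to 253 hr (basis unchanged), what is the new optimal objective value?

Binding: ink and press time. Non-binding: paper (8 unused), collating (14 unused).
By complementary slackness, y = 0 for the non-binding constraints.
From A_Bᵀ y = c: 3·y_ink + 6·y_press time = 45; 1·y_ink + 1·y_press time = 12.
→ y_ink = 9 and y_press time = 3.
Δz = y_press time·Δb = 3 × (-1) = -3, so new z* = 1968 − 3 = 1965.

1965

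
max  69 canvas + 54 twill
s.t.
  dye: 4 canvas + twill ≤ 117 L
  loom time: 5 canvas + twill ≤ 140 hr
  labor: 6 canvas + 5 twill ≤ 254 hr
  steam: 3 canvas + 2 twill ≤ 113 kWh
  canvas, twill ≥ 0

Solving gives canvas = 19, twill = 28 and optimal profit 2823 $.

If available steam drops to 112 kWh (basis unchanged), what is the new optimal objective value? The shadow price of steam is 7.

Δb = -1, so new z* = 2823 + (7)·(-1) = 2823 − 7 = 2816.

2816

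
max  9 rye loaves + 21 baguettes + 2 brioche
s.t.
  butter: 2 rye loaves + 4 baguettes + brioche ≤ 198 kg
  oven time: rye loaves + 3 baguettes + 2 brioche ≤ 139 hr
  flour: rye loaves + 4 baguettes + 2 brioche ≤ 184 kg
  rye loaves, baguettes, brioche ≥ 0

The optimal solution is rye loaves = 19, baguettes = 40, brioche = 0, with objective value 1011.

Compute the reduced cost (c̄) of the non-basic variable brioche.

-7

At the optimum: butter uses 198 of 198 (binding); oven time uses 139 of 139 (binding); flour uses 179 of 184 (slack = 5).
Since flour is not tight, its dual is 0.
Dual feasibility on the basic columns requires 2·y_butter + 1·y_oven time = 9, 4·y_butter + 3·y_oven time = 21.
→ y_butter = 3 and y_oven time = 3.
Reduced cost of brioche: c₃ − yᵀa₃ = 2 − (3·1 + 3·2) = 2 − 9 = -7.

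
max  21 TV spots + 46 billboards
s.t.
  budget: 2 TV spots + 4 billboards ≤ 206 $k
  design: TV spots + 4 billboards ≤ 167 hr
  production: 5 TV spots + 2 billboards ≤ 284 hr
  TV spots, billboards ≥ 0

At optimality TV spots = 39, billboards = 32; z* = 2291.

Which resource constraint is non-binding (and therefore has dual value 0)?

production

budget: 206/206 (binding)
design: 167/167 (binding)
production: 259/284 (slack 25)
By complementary slackness, a constraint with positive slack has shadow price 0 → production.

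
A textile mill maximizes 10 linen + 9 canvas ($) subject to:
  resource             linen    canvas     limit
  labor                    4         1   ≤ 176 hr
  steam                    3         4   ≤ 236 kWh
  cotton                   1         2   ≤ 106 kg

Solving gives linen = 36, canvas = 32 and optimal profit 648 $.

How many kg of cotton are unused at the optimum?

cotton used = 1·36 + 2·32 = 100; slack = 106 − 100 = 6.

6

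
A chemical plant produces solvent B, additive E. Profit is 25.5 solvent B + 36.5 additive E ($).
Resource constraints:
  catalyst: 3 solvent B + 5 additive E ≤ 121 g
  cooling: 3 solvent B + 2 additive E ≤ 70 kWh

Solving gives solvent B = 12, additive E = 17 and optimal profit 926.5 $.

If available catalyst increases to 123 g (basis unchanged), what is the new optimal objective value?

939.5

Check each constraint at x*: catalyst 121/121 (tight); cooling 70/70 (tight).
Dual feasibility on the basic columns requires 3·y_catalyst + 3·y_cooling = 25.5, 5·y_catalyst + 2·y_cooling = 36.5.
This yields shadow prices y_catalyst = 6.5, y_cooling = 2.
Δz = y_catalyst·Δb = 6.5 × (2) = 13, so new z* = 926.5 + 13 = 939.5.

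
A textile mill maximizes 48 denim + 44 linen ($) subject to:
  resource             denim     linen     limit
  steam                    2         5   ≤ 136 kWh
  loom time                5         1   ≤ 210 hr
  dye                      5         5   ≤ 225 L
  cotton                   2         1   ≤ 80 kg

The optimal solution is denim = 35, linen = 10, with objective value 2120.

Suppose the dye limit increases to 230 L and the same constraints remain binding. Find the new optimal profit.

Check each constraint at x*: steam 120/136 (slack 16); loom time 185/210 (slack 25); dye 225/225 (tight); cotton 80/80 (tight).
Slack constraints have shadow price 0 (complementary slackness).
Dual feasibility on the basic columns requires 5·y_dye + 2·y_cotton = 48, 5·y_dye + 1·y_cotton = 44.
This yields shadow prices y_dye = 8, y_cotton = 4.
Δz = y_dye·Δb = 8 × (5) = 40, so new z* = 2120 + 40 = 2160.

2160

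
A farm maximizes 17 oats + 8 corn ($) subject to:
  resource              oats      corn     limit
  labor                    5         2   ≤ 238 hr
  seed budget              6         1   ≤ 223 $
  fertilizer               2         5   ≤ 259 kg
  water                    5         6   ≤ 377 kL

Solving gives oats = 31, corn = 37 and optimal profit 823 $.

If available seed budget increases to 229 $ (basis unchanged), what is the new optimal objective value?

835

Check each constraint at x*: labor 229/238 (slack 9); seed budget 223/223 (tight); fertilizer 247/259 (slack 12); water 377/377 (tight).
Slack constraints have shadow price 0 (complementary slackness).
The binding rows give the dual system: 6·y_seed budget + 5·y_water = 17 and 1·y_seed budget + 6·y_water = 8.
→ y_seed budget = 2 and y_water = 1.
Δz = y_seed budget·Δb = 2 × (6) = 12, so new z* = 823 + 12 = 835.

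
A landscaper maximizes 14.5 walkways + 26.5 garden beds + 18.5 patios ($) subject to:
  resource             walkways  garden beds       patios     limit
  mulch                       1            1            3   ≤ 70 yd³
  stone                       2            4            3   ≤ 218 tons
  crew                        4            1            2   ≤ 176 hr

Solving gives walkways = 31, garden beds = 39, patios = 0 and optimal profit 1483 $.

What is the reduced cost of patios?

-7

Binding: mulch and stone. Non-binding: crew (13 unused).
Slack constraints have shadow price 0 (complementary slackness).
Dual feasibility on the basic columns requires 1·y_mulch + 2·y_stone = 14.5, 1·y_mulch + 4·y_stone = 26.5.
Solving: y_mulch = 2.5, y_stone = 6.
Reduced cost of patios: c₃ − yᵀa₃ = 18.5 − (2.5·3 + 6·3) = 18.5 − 25.5 = -7.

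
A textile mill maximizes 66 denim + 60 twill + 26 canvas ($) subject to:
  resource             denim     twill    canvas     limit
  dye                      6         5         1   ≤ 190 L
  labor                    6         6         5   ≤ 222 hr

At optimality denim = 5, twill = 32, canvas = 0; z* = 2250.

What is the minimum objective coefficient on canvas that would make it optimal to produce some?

At the optimum: dye uses 190 of 190 (binding); labor uses 222 of 222 (binding).
The binding rows give the dual system: 6·y_dye + 6·y_labor = 66 and 5·y_dye + 6·y_labor = 60.
Solving: y_dye = 6, y_labor = 5.
canvas enters the basis when its profit ≥ yᵀa₃ = 6·1 + 5·5 = 31.

31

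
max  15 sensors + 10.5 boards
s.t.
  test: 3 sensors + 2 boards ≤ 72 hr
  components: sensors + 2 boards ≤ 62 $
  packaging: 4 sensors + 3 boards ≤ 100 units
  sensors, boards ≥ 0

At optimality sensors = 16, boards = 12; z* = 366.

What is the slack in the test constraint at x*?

0

test used = 3·16 + 2·12 = 72; slack = 72 − 72 = 0.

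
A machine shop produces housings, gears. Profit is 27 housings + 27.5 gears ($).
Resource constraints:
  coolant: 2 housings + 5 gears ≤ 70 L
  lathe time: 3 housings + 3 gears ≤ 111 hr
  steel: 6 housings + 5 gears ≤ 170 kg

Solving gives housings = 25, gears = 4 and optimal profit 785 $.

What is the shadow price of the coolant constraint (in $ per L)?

1.5

Check each constraint at x*: coolant 70/70 (tight); lathe time 87/111 (slack 24); steel 170/170 (tight).
Since lathe time is not tight, its dual is 0.
The binding rows give the dual system: 2·y_coolant + 6·y_steel = 27 and 5·y_coolant + 5·y_steel = 27.5.
Solving: y_coolant = 1.5, y_steel = 4.
Shadow price of coolant = 1.5.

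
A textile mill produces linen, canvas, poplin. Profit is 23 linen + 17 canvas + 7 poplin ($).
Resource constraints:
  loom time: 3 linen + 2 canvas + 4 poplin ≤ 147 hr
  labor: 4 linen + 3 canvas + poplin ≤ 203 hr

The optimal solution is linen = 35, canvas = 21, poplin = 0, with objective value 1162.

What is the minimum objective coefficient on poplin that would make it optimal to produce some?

9

Both loom time and labor are binding at x*.
The binding rows give the dual system: 3·y_loom time + 4·y_labor = 23 and 2·y_loom time + 3·y_labor = 17.
This yields shadow prices y_loom time = 1, y_labor = 5.
poplin enters the basis when its profit ≥ yᵀa₃ = 1·4 + 5·1 = 9.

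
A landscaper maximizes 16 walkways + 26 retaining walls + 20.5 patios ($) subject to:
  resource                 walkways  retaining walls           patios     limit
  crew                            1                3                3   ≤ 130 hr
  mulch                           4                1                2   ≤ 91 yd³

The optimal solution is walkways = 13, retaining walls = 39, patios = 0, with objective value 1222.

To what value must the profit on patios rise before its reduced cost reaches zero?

Both crew and mulch are binding at x*.
Dual feasibility on the basic columns requires 1·y_crew + 4·y_mulch = 16, 3·y_crew + 1·y_mulch = 26.
→ y_crew = 8 and y_mulch = 2.
patios enters the basis when its profit ≥ yᵀa₃ = 8·3 + 2·2 = 28.

28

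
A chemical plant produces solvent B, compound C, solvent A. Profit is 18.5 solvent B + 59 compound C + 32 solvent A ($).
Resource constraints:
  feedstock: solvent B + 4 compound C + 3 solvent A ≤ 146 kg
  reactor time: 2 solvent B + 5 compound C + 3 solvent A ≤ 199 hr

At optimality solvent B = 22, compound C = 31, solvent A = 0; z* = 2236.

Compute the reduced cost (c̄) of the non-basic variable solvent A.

-8.5

Check each constraint at x*: feedstock 146/146 (tight); reactor time 199/199 (tight).
The binding rows give the dual system: 1·y_feedstock + 2·y_reactor time = 18.5 and 4·y_feedstock + 5·y_reactor time = 59.
This yields shadow prices y_feedstock = 8.5, y_reactor time = 5.
Reduced cost of solvent A: c₃ − yᵀa₃ = 32 − (8.5·3 + 5·3) = 32 − 40.5 = -8.5.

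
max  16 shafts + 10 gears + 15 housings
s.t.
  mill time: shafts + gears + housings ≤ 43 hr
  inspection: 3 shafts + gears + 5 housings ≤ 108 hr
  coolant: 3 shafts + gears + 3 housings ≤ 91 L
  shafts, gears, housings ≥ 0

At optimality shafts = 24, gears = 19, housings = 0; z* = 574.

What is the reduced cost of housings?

-1

At the optimum: mill time uses 43 of 43 (binding); inspection uses 91 of 108 (slack = 17); coolant uses 91 of 91 (binding).
Slack constraints have shadow price 0 (complementary slackness).
Dual feasibility on the basic columns requires 1·y_mill time + 3·y_coolant = 16, 1·y_mill time + 1·y_coolant = 10.
→ y_mill time = 7 and y_coolant = 3.
Reduced cost of housings: c₃ − yᵀa₃ = 15 − (7·1 + 3·3) = 15 − 16 = -1.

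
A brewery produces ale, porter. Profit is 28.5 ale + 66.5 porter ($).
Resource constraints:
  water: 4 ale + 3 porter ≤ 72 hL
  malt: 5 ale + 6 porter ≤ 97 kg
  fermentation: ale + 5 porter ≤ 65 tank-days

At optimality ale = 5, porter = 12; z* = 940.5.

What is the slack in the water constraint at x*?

water used = 4·5 + 3·12 = 56; slack = 72 − 56 = 16.

16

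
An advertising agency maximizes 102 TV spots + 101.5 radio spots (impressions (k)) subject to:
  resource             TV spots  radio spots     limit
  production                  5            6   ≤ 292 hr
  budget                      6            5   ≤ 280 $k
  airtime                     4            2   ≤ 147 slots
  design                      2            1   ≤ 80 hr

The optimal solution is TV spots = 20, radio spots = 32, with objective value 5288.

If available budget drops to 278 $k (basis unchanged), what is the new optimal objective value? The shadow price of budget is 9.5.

5269

Δb = -2, so new z* = 5288 + (9.5)·(-2) = 5288 − 19 = 5269.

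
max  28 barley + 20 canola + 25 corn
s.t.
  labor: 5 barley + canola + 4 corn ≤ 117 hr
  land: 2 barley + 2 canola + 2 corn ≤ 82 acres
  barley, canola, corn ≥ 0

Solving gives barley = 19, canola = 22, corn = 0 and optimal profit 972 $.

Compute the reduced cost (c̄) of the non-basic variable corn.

Both labor and land are binding at x*.
The binding rows give the dual system: 5·y_labor + 2·y_land = 28 and 1·y_labor + 2·y_land = 20.
Solving: y_labor = 2, y_land = 9.
Reduced cost of corn: c₃ − yᵀa₃ = 25 − (2·4 + 9·2) = 25 − 26 = -1.

-1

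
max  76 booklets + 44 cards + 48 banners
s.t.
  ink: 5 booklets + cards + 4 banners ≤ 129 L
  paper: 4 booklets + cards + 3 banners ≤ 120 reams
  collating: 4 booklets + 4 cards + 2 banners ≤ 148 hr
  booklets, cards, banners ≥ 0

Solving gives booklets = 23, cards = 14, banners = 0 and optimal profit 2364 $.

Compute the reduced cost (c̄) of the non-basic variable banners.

Binding: ink and collating. Non-binding: paper (14 unused).
Slack constraints have shadow price 0 (complementary slackness).
From A_Bᵀ y = c: 5·y_ink + 4·y_collating = 76; 1·y_ink + 4·y_collating = 44.
Solving: y_ink = 8, y_collating = 9.
Reduced cost of banners: c₃ − yᵀa₃ = 48 − (8·4 + 9·2) = 48 − 50 = -2.

-2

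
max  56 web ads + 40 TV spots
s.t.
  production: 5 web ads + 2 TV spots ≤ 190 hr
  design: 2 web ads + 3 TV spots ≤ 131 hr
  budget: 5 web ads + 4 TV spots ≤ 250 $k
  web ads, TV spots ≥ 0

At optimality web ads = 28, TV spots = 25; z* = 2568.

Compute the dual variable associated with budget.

Binding: production and design. Non-binding: budget (10 unused).
By complementary slackness, y = 0 for the non-binding constraint.
The binding rows give the dual system: 5·y_production + 2·y_design = 56 and 2·y_production + 3·y_design = 40.
Solving: y_production = 8, y_design = 8.
Shadow price of budget = 0.

0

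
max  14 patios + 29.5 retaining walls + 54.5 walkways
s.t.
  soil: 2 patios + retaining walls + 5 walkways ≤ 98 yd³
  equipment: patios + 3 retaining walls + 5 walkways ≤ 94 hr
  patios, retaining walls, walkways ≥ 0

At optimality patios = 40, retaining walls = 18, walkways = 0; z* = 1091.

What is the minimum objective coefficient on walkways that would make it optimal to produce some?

57.5

At the optimum: soil uses 98 of 98 (binding); equipment uses 94 of 94 (binding).
Dual feasibility on the basic columns requires 2·y_soil + 1·y_equipment = 14, 1·y_soil + 3·y_equipment = 29.5.
This yields shadow prices y_soil = 2.5, y_equipment = 9.
walkways enters the basis when its profit ≥ yᵀa₃ = 2.5·5 + 9·5 = 57.5.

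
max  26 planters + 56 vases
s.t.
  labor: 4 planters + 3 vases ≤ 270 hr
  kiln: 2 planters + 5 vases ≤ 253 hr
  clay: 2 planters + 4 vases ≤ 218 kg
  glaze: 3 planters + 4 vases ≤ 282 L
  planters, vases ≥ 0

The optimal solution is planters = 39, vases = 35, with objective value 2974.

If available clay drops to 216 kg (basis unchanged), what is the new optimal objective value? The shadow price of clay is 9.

2956

Δb = -2, so new z* = 2974 + (9)·(-2) = 2974 − 18 = 2956.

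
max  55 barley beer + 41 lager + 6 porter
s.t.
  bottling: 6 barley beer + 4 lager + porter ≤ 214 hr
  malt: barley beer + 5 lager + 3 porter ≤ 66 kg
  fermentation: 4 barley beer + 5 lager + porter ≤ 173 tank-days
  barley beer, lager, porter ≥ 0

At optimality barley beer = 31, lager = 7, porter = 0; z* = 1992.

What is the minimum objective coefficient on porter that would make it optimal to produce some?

12

Check each constraint at x*: bottling 214/214 (tight); malt 66/66 (tight); fermentation 159/173 (slack 14).
By complementary slackness, y = 0 for the non-binding constraint.
Dual feasibility on the basic columns requires 6·y_bottling + 1·y_malt = 55, 4·y_bottling + 5·y_malt = 41.
→ y_bottling = 9 and y_malt = 1.
porter enters the basis when its profit ≥ yᵀa₃ = 9·1 + 1·3 = 12.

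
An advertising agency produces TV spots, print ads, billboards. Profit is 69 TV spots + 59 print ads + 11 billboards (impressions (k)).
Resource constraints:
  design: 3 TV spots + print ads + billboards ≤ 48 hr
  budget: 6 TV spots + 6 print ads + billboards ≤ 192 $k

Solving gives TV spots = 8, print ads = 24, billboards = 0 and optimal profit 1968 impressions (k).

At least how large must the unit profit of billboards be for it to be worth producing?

14

At the optimum: design uses 48 of 48 (binding); budget uses 192 of 192 (binding).
Dual feasibility on the basic columns requires 3·y_design + 6·y_budget = 69, 1·y_design + 6·y_budget = 59.
→ y_design = 5 and y_budget = 9.
billboards enters the basis when its profit ≥ yᵀa₃ = 5·1 + 9·1 = 14.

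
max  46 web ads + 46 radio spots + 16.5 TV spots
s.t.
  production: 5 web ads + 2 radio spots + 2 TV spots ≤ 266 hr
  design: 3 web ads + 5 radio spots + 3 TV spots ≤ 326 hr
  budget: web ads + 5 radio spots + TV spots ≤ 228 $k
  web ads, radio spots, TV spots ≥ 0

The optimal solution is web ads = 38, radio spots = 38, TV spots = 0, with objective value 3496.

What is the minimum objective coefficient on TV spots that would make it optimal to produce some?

Check each constraint at x*: production 266/266 (tight); design 304/326 (slack 22); budget 228/228 (tight).
Slack constraints have shadow price 0 (complementary slackness).
From A_Bᵀ y = c: 5·y_production + 1·y_budget = 46; 2·y_production + 5·y_budget = 46.
Solving: y_production = 8, y_budget = 6.
TV spots enters the basis when its profit ≥ yᵀa₃ = 8·2 + 6·1 = 22.

22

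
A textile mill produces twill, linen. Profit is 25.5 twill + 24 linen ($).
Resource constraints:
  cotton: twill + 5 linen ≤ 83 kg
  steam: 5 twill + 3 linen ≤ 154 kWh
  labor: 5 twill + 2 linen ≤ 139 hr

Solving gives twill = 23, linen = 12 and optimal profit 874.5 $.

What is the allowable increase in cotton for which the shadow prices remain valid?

13.8

Binding constraints: cotton, labor. The basis is B = [[1,5],[5,2]] with det -23.
Per unit increase in cotton, x* moves by d = (-0.087, 0.2174).
The basis stays optimal until steam becomes binding; allowable increase = 13.8 kg.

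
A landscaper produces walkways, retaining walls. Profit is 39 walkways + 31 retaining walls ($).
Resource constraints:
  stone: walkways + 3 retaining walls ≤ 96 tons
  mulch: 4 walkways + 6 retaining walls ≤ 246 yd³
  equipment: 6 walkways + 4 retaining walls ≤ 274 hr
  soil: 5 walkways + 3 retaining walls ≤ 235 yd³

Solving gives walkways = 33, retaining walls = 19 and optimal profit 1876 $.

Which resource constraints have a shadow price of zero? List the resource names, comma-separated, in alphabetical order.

stone: 90/96 (slack 6)
mulch: 246/246 (binding)
equipment: 274/274 (binding)
soil: 222/235 (slack 13)
By complementary slackness, a constraint with positive slack has shadow price 0 → soil, stone.

soil, stone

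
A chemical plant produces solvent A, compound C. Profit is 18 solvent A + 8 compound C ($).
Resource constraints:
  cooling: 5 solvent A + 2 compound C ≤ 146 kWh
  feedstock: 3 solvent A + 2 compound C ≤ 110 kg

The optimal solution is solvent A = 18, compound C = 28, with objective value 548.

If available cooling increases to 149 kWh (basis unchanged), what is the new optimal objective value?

Both cooling and feedstock are binding at x*.
The binding rows give the dual system: 5·y_cooling + 3·y_feedstock = 18 and 2·y_cooling + 2·y_feedstock = 8.
This yields shadow prices y_cooling = 3, y_feedstock = 1.
Δz = y_cooling·Δb = 3 × (3) = 9, so new z* = 548 + 9 = 557.

557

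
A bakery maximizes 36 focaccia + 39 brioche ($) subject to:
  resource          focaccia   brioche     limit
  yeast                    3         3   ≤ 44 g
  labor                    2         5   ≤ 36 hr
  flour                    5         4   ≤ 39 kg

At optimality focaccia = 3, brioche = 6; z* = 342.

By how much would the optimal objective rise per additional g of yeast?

0

Binding: labor and flour. Non-binding: yeast (17 unused).
Since yeast is not tight, its dual is 0.
From A_Bᵀ y = c: 2·y_labor + 5·y_flour = 36; 5·y_labor + 4·y_flour = 39.
→ y_labor = 3 and y_flour = 6.
Shadow price of yeast = 0.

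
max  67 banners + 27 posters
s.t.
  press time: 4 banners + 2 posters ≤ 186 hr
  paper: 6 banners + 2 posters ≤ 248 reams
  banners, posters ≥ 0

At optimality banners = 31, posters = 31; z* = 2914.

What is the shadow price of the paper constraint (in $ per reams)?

Check each constraint at x*: press time 186/186 (tight); paper 248/248 (tight).
From A_Bᵀ y = c: 4·y_press time + 6·y_paper = 67; 2·y_press time + 2·y_paper = 27.
This yields shadow prices y_press time = 7, y_paper = 6.5.
Shadow price of paper = 6.5.

6.5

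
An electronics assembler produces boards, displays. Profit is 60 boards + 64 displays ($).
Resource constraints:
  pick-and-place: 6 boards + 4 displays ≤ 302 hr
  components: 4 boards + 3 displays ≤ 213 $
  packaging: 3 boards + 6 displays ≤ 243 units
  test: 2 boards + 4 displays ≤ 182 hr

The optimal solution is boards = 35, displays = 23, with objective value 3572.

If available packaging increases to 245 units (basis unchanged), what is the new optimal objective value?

3584

Binding: pick-and-place and packaging. Non-binding: components (4 unused), test (20 unused).
Slack constraints have shadow price 0 (complementary slackness).
From A_Bᵀ y = c: 6·y_pick-and-place + 3·y_packaging = 60; 4·y_pick-and-place + 6·y_packaging = 64.
This yields shadow prices y_pick-and-place = 7, y_packaging = 6.
Δz = y_packaging·Δb = 6 × (2) = 12, so new z* = 3572 + 12 = 3584.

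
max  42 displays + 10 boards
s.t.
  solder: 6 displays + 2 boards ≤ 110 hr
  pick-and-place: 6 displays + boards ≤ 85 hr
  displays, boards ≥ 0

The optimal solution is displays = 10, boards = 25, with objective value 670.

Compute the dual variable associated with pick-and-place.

At the optimum: solder uses 110 of 110 (binding); pick-and-place uses 85 of 85 (binding).
From A_Bᵀ y = c: 6·y_solder + 6·y_pick-and-place = 42; 2·y_solder + 1·y_pick-and-place = 10.
This yields shadow prices y_solder = 3, y_pick-and-place = 4.
Shadow price of pick-and-place = 4.

4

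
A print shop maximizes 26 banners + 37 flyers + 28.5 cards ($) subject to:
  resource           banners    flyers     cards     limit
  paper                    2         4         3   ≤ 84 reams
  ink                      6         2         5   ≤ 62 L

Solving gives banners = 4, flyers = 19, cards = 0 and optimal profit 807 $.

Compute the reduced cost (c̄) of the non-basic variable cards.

Check each constraint at x*: paper 84/84 (tight); ink 62/62 (tight).
From A_Bᵀ y = c: 2·y_paper + 6·y_ink = 26; 4·y_paper + 2·y_ink = 37.
→ y_paper = 8.5 and y_ink = 1.5.
Reduced cost of cards: c₃ − yᵀa₃ = 28.5 − (8.5·3 + 1.5·5) = 28.5 − 33 = -4.5.

-4.5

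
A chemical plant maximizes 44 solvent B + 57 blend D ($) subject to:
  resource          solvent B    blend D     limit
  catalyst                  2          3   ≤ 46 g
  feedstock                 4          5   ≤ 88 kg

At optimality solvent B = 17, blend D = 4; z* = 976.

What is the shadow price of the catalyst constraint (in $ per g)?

Both catalyst and feedstock are binding at x*.
Dual feasibility on the basic columns requires 2·y_catalyst + 4·y_feedstock = 44, 3·y_catalyst + 5·y_feedstock = 57.
Solving: y_catalyst = 4, y_feedstock = 9.
Shadow price of catalyst = 4.

4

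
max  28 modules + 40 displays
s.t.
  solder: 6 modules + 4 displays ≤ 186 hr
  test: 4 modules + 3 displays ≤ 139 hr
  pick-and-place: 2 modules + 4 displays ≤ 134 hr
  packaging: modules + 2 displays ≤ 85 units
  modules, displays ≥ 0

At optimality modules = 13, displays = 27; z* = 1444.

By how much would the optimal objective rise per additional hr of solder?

2

Binding: solder and pick-and-place. Non-binding: test (6 unused), packaging (18 unused).
Since test, packaging are not tight, their duals are 0.
The binding rows give the dual system: 6·y_solder + 2·y_pick-and-place = 28 and 4·y_solder + 4·y_pick-and-place = 40.
Solving: y_solder = 2, y_pick-and-place = 8.
Shadow price of solder = 2.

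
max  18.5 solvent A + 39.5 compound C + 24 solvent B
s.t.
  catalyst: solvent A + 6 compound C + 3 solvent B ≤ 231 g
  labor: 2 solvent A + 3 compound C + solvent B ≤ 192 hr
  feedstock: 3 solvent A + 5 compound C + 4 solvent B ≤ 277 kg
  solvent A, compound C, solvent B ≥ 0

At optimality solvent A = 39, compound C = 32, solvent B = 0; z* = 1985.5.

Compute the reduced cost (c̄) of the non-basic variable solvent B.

Binding: catalyst and feedstock. Non-binding: labor (18 unused).
By complementary slackness, y = 0 for the non-binding constraint.
Dual feasibility on the basic columns requires 1·y_catalyst + 3·y_feedstock = 18.5, 6·y_catalyst + 5·y_feedstock = 39.5.
Solving: y_catalyst = 2, y_feedstock = 5.5.
Reduced cost of solvent B: c₃ − yᵀa₃ = 24 − (2·3 + 5.5·4) = 24 − 28 = -4.

-4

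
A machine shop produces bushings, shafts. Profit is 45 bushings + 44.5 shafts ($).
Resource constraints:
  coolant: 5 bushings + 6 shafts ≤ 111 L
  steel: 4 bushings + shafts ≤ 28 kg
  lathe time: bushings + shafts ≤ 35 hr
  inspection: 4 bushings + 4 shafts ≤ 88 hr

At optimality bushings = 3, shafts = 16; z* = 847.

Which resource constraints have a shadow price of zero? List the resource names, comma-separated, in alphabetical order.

inspection, lathe time

coolant: 111/111 (binding)
steel: 28/28 (binding)
lathe time: 19/35 (slack 16)
inspection: 76/88 (slack 12)
By complementary slackness, a constraint with positive slack has shadow price 0 → inspection, lathe time.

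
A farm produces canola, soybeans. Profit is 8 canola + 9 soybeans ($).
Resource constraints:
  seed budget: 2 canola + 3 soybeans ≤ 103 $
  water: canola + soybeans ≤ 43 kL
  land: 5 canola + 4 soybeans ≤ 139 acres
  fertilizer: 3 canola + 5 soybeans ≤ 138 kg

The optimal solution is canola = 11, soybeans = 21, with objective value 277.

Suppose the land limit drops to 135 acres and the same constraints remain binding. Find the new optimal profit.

At the optimum: seed budget uses 85 of 103 (slack = 18); water uses 32 of 43 (slack = 11); land uses 139 of 139 (binding); fertilizer uses 138 of 138 (binding).
By complementary slackness, y = 0 for the non-binding constraints.
From A_Bᵀ y = c: 5·y_land + 3·y_fertilizer = 8; 4·y_land + 5·y_fertilizer = 9.
This yields shadow prices y_land = 1, y_fertilizer = 1.
Δz = y_land·Δb = 1 × (-4) = -4, so new z* = 277 − 4 = 273.

273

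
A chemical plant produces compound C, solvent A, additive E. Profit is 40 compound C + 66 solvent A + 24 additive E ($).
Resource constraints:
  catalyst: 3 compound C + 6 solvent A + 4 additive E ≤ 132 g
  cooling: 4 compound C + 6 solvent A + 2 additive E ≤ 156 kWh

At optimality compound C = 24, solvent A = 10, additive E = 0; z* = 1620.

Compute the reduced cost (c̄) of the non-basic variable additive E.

At the optimum: catalyst uses 132 of 132 (binding); cooling uses 156 of 156 (binding).
Dual feasibility on the basic columns requires 3·y_catalyst + 4·y_cooling = 40, 6·y_catalyst + 6·y_cooling = 66.
→ y_catalyst = 4 and y_cooling = 7.
Reduced cost of additive E: c₃ − yᵀa₃ = 24 − (4·4 + 7·2) = 24 − 30 = -6.

-6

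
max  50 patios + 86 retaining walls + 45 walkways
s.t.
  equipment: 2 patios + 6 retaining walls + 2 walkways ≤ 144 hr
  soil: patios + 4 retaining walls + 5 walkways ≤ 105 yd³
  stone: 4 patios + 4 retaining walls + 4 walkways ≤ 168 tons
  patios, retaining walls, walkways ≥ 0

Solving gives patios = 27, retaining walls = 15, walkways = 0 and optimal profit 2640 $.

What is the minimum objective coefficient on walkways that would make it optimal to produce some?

Check each constraint at x*: equipment 144/144 (tight); soil 87/105 (slack 18); stone 168/168 (tight).
By complementary slackness, y = 0 for the non-binding constraint.
Dual feasibility on the basic columns requires 2·y_equipment + 4·y_stone = 50, 6·y_equipment + 4·y_stone = 86.
This yields shadow prices y_equipment = 9, y_stone = 8.
walkways enters the basis when its profit ≥ yᵀa₃ = 9·2 + 8·4 = 50.

50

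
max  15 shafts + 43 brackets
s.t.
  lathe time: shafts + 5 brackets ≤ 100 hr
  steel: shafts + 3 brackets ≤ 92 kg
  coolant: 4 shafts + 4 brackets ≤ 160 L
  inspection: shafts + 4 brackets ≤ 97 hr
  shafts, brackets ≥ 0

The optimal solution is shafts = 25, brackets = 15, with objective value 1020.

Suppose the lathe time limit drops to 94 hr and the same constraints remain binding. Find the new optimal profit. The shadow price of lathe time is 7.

Δb = -6, so new z* = 1020 + (7)·(-6) = 1020 − 42 = 978.

978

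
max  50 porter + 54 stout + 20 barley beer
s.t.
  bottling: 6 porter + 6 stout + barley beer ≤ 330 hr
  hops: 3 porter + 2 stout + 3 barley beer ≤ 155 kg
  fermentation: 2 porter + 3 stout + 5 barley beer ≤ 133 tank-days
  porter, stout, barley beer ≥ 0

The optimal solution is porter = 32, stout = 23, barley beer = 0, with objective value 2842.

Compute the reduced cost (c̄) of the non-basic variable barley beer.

-7

Check each constraint at x*: bottling 330/330 (tight); hops 142/155 (slack 13); fermentation 133/133 (tight).
Since hops is not tight, its dual is 0.
Dual feasibility on the basic columns requires 6·y_bottling + 2·y_fermentation = 50, 6·y_bottling + 3·y_fermentation = 54.
This yields shadow prices y_bottling = 7, y_fermentation = 4.
Reduced cost of barley beer: c₃ − yᵀa₃ = 20 − (7·1 + 4·5) = 20 − 27 = -7.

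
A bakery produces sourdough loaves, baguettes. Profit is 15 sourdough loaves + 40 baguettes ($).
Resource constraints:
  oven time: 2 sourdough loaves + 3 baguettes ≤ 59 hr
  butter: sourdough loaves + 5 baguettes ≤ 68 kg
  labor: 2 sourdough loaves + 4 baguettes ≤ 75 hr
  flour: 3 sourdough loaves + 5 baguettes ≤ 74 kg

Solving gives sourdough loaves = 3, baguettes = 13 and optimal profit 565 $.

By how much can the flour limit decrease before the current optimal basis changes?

Binding constraints: butter, flour. The basis is B = [[1,5],[3,5]] with det -10.
Per unit decrease in flour, x* moves by d = (-0.5, 0.1).
The basis stays optimal until sourdough loaves reaches 0; allowable decrease = 6 kg.

6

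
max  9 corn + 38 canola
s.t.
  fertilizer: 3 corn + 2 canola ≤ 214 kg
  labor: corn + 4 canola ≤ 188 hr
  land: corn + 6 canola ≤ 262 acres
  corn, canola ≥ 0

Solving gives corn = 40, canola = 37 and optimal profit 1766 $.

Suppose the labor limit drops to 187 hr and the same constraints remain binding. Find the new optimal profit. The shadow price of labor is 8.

1758

Δb = -1, so new z* = 1766 + (8)·(-1) = 1766 − 8 = 1758.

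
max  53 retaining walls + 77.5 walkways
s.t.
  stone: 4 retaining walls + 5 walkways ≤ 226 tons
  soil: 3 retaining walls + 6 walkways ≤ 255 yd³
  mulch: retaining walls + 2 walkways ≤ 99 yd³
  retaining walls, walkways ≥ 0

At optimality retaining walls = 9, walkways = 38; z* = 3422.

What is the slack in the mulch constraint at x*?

mulch used = 1·9 + 2·38 = 85; slack = 99 − 85 = 14.

14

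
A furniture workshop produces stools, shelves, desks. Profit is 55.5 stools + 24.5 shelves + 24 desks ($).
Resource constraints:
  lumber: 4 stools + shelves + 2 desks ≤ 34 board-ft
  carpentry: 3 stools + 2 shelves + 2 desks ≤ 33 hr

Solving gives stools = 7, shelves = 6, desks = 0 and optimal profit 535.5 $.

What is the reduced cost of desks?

At the optimum: lumber uses 34 of 34 (binding); carpentry uses 33 of 33 (binding).
Dual feasibility on the basic columns requires 4·y_lumber + 3·y_carpentry = 55.5, 1·y_lumber + 2·y_carpentry = 24.5.
This yields shadow prices y_lumber = 7.5, y_carpentry = 8.5.
Reduced cost of desks: c₃ − yᵀa₃ = 24 − (7.5·2 + 8.5·2) = 24 − 32 = -8.

-8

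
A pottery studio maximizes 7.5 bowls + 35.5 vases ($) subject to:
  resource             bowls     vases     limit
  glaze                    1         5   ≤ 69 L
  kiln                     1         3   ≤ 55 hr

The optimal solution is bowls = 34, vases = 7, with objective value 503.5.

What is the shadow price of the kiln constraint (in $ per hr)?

1

At the optimum: glaze uses 69 of 69 (binding); kiln uses 55 of 55 (binding).
The binding rows give the dual system: 1·y_glaze + 1·y_kiln = 7.5 and 5·y_glaze + 3·y_kiln = 35.5.
Solving: y_glaze = 6.5, y_kiln = 1.
Shadow price of kiln = 1.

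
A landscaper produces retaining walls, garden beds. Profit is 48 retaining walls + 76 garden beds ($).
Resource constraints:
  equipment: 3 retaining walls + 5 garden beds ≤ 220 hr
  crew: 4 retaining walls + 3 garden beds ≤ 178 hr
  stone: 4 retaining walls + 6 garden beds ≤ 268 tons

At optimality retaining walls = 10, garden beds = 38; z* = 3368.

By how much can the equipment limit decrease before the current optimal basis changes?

Binding constraints: equipment, stone. The basis is B = [[3,5],[4,6]] with det -2.
Per unit decrease in equipment, x* moves by d = (3, -2).
The basis stays optimal until crew becomes binding; allowable decrease = 4 hr.

4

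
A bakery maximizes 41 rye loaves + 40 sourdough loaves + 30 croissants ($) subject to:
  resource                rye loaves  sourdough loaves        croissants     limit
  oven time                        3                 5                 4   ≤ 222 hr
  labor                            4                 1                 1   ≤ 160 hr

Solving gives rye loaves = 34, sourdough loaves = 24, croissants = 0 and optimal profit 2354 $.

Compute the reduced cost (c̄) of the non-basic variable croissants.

-3

Check each constraint at x*: oven time 222/222 (tight); labor 160/160 (tight).
Dual feasibility on the basic columns requires 3·y_oven time + 4·y_labor = 41, 5·y_oven time + 1·y_labor = 40.
This yields shadow prices y_oven time = 7, y_labor = 5.
Reduced cost of croissants: c₃ − yᵀa₃ = 30 − (7·4 + 5·1) = 30 − 33 = -3.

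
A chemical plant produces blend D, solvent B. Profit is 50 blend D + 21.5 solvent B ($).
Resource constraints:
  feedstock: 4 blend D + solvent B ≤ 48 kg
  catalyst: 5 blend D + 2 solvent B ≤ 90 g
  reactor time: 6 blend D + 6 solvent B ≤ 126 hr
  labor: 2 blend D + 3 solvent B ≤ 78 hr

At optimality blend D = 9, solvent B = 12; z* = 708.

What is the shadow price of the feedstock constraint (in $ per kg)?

9.5

Check each constraint at x*: feedstock 48/48 (tight); catalyst 69/90 (slack 21); reactor time 126/126 (tight); labor 54/78 (slack 24).
Slack constraints have shadow price 0 (complementary slackness).
From A_Bᵀ y = c: 4·y_feedstock + 6·y_reactor time = 50; 1·y_feedstock + 6·y_reactor time = 21.5.
Solving: y_feedstock = 9.5, y_reactor time = 2.
Shadow price of feedstock = 9.5.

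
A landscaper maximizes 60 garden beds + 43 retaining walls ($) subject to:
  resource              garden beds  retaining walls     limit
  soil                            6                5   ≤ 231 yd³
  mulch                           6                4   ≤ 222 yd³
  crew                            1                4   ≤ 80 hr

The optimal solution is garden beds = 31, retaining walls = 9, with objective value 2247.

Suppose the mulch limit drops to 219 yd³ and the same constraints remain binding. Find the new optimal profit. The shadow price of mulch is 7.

2226

Δb = -3, so new z* = 2247 + (7)·(-3) = 2247 − 21 = 2226.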